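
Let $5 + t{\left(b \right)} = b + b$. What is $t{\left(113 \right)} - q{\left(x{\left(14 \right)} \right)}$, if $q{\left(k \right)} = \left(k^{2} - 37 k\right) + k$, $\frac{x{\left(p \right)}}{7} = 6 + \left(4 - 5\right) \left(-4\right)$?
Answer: $-2159$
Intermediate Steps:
$t{\left(b \right)} = -5 + 2 b$ ($t{\left(b \right)} = -5 + \left(b + b\right) = -5 + 2 b$)
$x{\left(p \right)} = 70$ ($x{\left(p \right)} = 7 \left(6 + \left(4 - 5\right) \left(-4\right)\right) = 7 \left(6 - -4\right) = 7 \left(6 + 4\right) = 7 \cdot 10 = 70$)
$q{\left(k \right)} = k^{2} - 36 k$
$t{\left(113 \right)} - q{\left(x{\left(14 \right)} \right)} = \left(-5 + 2 \cdot 113\right) - 70 \left(-36 + 70\right) = \left(-5 + 226\right) - 70 \cdot 34 = 221 - 2380 = -2159$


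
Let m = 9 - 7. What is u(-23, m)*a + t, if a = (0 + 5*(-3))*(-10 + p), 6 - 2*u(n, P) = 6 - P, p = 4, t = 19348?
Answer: 19438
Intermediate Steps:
m = 2
u(n, P) = P/2 (u(n, P) = 3 - (6 - P)/2 = 3 + (-3 + P/2) = P/2)
a = 90 (a = (0 + 5*(-3))*(-10 + 4) = (0 - 15)*(-6) = -15*(-6) = 90)
u(-23, m)*a + t = ((1/2)*2)*90 + 19348 = 1*90 + 19348 = 90 + 19348 = 19438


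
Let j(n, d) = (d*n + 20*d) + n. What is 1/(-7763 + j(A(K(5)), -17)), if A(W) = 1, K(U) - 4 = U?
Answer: -1/8119 ≈ -0.00012317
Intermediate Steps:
K(U) = 4 + U
j(n, d) = n + 20*d + d*n (j(n, d) = (20*d + d*n) + n = n + 20*d + d*n)
1/(-7763 + j(A(K(5)), -17)) = 1/(-7763 + (1 + 20*(-17) - 17*1)) = 1/(-7763 + (1 - 340 - 17)) = 1/(-7763 - 356) = 1/(-8119) = -1/8119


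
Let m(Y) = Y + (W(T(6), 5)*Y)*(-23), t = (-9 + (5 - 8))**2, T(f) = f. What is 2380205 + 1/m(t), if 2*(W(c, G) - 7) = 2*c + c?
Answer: 125789073839/52848 ≈ 2.3802e+6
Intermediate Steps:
W(c, G) = 7 + 3*c/2 (W(c, G) = 7 + (2*c + c)/2 = 7 + (3*c)/2 = 7 + 3*c/2)
t = 144 (t = (-9 - 3)**2 = (-12)**2 = 144)
m(Y) = -367*Y (m(Y) = Y + ((7 + (3/2)*6)*Y)*(-23) = Y + ((7 + 9)*Y)*(-23) = Y + (16*Y)*(-23) = Y - 368*Y = -367*Y)
2380205 + 1/m(t) = 2380205 + 1/(-367*144) = 2380205 + 1/(-52848) = 2380205 - 1/52848 = 125789073839/52848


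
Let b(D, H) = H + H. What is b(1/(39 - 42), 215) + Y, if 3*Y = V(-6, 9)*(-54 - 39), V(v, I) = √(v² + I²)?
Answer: 430 - 93*√13 ≈ 94.684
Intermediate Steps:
V(v, I) = √(I² + v²)
Y = -93*√13 (Y = (√(9² + (-6)²)*(-54 - 39))/3 = (√(81 + 36)*(-93))/3 = (√117*(-93))/3 = ((3*√13)*(-93))/3 = (-279*√13)/3 = -93*√13 ≈ -335.32)
b(D, H) = 2*H
b(1/(39 - 42), 215) + Y = 2*215 - 93*√13 = 430 - 93*√13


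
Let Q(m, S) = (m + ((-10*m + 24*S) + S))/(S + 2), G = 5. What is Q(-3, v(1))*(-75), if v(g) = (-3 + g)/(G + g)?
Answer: -840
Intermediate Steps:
v(g) = (-3 + g)/(5 + g)
Q(m, S) = (-9*m + 25*S)/(2 + S) (Q(m, S) = (m + (-10*m + 25*S))/(2 + S) = (-9*m + 25*S)/(2 + S))
Q(-3, v(1))*(-75) = ((-9*(-3) + 25*((-3 + 1)/(5 + 1)))/(2 + (-3 + 1)/(5 + 1)))*(-75) = ((27 + 25*(-2/6))/(2 - 2/6))*(-75) = ((27 + 25*((⅙)*(-2)))/(2 + (⅙)*(-2)))*(-75) = ((27 + 25*(-⅓))/(2 - ⅓))*(-75) = ((27 - 25/3)/(5/3))*(-75) = ((⅗)*(56/3))*(-75) = (56/5)*(-75) = -840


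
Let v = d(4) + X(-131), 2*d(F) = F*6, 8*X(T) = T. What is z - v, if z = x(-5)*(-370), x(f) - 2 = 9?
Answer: -32525/8 ≈ -4065.6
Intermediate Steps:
X(T) = T/8
x(f) = 11 (x(f) = 2 + 9 = 11)
d(F) = 3*F (d(F) = (F*6)/2 = (6*F)/2 = 3*F)
z = -4070 (z = 11*(-370) = -4070)
v = -35/8 (v = 3*4 + (⅛)*(-131) = 12 - 131/8 = -35/8 ≈ -4.3750)
z - v = -4070 - 1*(-35/8) = -4070 + 35/8 = -32525/8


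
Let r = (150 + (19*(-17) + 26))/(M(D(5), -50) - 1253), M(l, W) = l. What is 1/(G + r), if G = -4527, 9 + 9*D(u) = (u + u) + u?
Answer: -3757/17007498 ≈ -0.00022090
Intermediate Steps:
D(u) = -1 + u/3 (D(u) = -1 + ((u + u) + u)/9 = -1 + (2*u + u)/9 = -1 + (3*u)/9 = -1 + u/3)
r = 441/3757 (r = (150 + (19*(-17) + 26))/((-1 + (⅓)*5) - 1253) = (150 + (-323 + 26))/((-1 + 5/3) - 1253) = (150 - 297)/(⅔ - 1253) = -147/(-3757/3) = -147*(-3/3757) = 441/3757 ≈ 0.11738)
1/(G + r) = 1/(-4527 + 441/3757) = 1/(-17007498/3757) = -3757/17007498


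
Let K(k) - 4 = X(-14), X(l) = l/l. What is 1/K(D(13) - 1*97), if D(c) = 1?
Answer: ⅕ ≈ 0.20000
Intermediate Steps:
X(l) = 1
K(k) = 5 (K(k) = 4 + 1 = 5)
1/K(D(13) - 1*97) = 1/5 = ⅕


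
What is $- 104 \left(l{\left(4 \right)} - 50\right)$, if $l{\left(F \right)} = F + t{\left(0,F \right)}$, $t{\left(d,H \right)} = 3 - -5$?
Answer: $3952$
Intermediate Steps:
$t{\left(d,H \right)} = 8$ ($t{\left(d,H \right)} = 3 + 5 = 8$)
$l{\left(F \right)} = 8 + F$ ($l{\left(F \right)} = F + 8 = 8 + F$)
$- 104 \left(l{\left(4 \right)} - 50\right) = - 104 \left(\left(8 + 4\right) - 50\right) = - 104 \left(12 - 50\right) = \left(-104\right) \left(-38\right) = 3952$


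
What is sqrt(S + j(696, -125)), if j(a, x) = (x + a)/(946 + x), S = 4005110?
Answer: sqrt(2699608818301)/821 ≈ 2001.3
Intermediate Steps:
j(a, x) = (a + x)/(946 + x)
sqrt(S + j(696, -125)) = sqrt(4005110 + (696 - 125)/(946 - 125)) = sqrt(4005110 + 571/821) = sqrt(3288195881/821) = sqrt(2699608818301)/821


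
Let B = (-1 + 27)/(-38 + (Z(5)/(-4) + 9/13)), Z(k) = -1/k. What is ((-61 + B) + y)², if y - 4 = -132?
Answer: 3376784785609/93837969 ≈ 35985.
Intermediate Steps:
y = -128 (y = 4 - 132 = -128)
B = -6760/9687 (B = (-1 + 27)/(-38 + (-1/5/(-4) + 9/13)) = 26/(-38 + (-1*⅕*(-¼) + 9*(1/13))) = 26/(-38 + (-⅕*(-¼) + 9/13)) = 26/(-38 + (1/20 + 9/13)) = 26/(-38 + 193/260) = 26/(-9687/260) = 26*(-260/9687) = -6760/9687 ≈ -0.69784)
((-61 + B) + y)² = ((-61 - 6760/9687) - 128)² = (-597667/9687 - 128)² = (-1837603/9687)² = 3376784785609/93837969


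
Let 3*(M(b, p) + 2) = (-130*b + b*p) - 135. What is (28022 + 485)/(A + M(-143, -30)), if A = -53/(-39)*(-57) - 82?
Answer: 1111773/289388 ≈ 3.8418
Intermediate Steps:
M(b, p) = -47 - 130*b/3 + b*p/3 (M(b, p) = -2 + ((-130*b + b*p) - 135)/3 = -2 + (-135 - 130*b + b*p)/3 = -2 + (-45 - 130*b/3 + b*p/3) = -47 - 130*b/3 + b*p/3)
A = -2073/13 (A = -53*(-1/39)*(-57) - 82 = (53/39)*(-57) - 82 = -1007/13 - 82 = -2073/13 ≈ -159.46)
(28022 + 485)/(A + M(-143, -30)) = (28022 + 485)/(-2073/13 + (-47 - 130/3*(-143) + (⅓)*(-143)*(-30))) = 28507/(-2073/13 + (-47 + 18590/3 + 1430)) = 28507/(-2073/13 + 22739/3) = 28507/(289388/39) = 28507*(39/289388) = 1111773/289388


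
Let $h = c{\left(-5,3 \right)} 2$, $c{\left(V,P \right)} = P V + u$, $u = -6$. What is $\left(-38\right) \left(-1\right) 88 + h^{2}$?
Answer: $5108$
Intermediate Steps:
$c{\left(V,P \right)} = -6 + P V$ ($c{\left(V,P \right)} = P V - 6 = -6 + P V$)
$h = -42$ ($h = \left(-6 + 3 \left(-5\right)\right) 2 = \left(-6 - 15\right) 2 = \left(-21\right) 2 = -42$)
$\left(-38\right) \left(-1\right) 88 + h^{2} = \left(-38\right) \left(-1\right) 88 + \left(-42\right)^{2} = 38 \cdot 88 + 1764 = 3344 + 1764 = 5108$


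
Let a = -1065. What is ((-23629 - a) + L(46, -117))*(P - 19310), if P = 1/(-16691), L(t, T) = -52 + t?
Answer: 7274383472270/16691 ≈ 4.3583e+8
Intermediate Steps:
P = -1/16691 ≈ -5.9913e-5
((-23629 - a) + L(46, -117))*(P - 19310) = ((-23629 - 1*(-1065)) + (-52 + 46))*(-1/16691 - 19310) = ((-23629 + 1065) - 6)*(-322303211/16691) = (-22564 - 6)*(-322303211/16691) = -22570*(-322303211/16691) = 7274383472270/16691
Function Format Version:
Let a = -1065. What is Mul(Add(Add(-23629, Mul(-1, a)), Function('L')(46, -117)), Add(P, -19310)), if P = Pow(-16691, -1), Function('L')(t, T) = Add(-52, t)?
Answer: Rational(7274383472270, 16691) ≈ 4.3583e+8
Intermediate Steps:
P = Rational(-1, 16691) ≈ -5.9913e-5
Mul(Add(Add(-23629, Mul(-1, a)), Function('L')(46, -117)), Add(P, -19310)) = Mul(Add(Add(-23629, Mul(-1, -1065)), Add(-52, 46)), Add(Rational(-1, 16691), -19310)) = Mul(Add(Add(-23629, 1065), -6), Rational(-322303211, 16691)) = Mul(Add(-22564, -6), Rational(-322303211, 16691)) = Mul(-22570, Rational(-322303211, 16691)) = Rational(7274383472270, 16691)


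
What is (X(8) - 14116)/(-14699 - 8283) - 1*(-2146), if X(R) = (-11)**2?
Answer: 49333367/22982 ≈ 2146.6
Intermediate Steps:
X(R) = 121
(X(8) - 14116)/(-14699 - 8283) - 1*(-2146) = (121 - 14116)/(-14699 - 8283) - 1*(-2146) = -13995/(-22982) + 2146 = -13995*(-1/22982) + 2146 = 13995/22982 + 2146 = 49333367/22982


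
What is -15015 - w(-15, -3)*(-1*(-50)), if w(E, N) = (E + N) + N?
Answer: -13965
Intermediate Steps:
w(E, N) = E + 2*N
-15015 - w(-15, -3)*(-1*(-50)) = -15015 - (-15 + 2*(-3))*(-1*(-50)) = -15015 - (-15 - 6)*50 = -15015 - (-21)*50 = -15015 - 1*(-1050) = -15015 + 1050 = -13965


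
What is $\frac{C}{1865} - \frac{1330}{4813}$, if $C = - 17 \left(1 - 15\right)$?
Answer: $- \frac{1334956}{8976245} \approx -0.14872$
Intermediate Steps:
$C = 238$ ($C = \left(-17\right) \left(-14\right) = 238$)
$\frac{C}{1865} - \frac{1330}{4813} = \frac{238}{1865} - \frac{1330}{4813} = - \frac{1334956}{8976245}$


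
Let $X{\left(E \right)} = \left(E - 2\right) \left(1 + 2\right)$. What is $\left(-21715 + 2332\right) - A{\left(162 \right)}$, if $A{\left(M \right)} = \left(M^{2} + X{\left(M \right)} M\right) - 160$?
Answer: $-123227$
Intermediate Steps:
$X{\left(E \right)} = -6 + 3 E$ ($X{\left(E \right)} = \left(-2 + E\right) 3 = -6 + 3 E$)
$A{\left(M \right)} = -160 + M^{2} + M \left(-6 + 3 M\right)$ ($A{\left(M \right)} = \left(M^{2} + \left(-6 + 3 M\right) M\right) - 160 = \left(M^{2} + M \left(-6 + 3 M\right)\right) - 160 = -160 + M^{2} + M \left(-6 + 3 M\right)$)
$\left(-21715 + 2332\right) - A{\left(162 \right)} = \left(-21715 + 2332\right) - \left(-160 - 972 + 4 \cdot 162^{2}\right) = -19383 - \left(-160 - 972 + 4 \cdot 26244\right) = -19383 - \left(-160 - 972 + 104976\right) = -19383 - 103844 = -123227$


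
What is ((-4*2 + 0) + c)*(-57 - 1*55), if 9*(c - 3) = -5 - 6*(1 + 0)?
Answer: 6272/9 ≈ 696.89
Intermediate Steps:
c = 16/9 (c = 3 + (-5 - 6*(1 + 0))/9 = 3 + (-5 - 6*1)/9 = 3 + (-5 - 6)/9 = 3 + (⅑)*(-11) = 3 - 11/9 = 16/9 ≈ 1.7778)
((-4*2 + 0) + c)*(-57 - 1*55) = ((-4*2 + 0) + 16/9)*(-57 - 1*55) = ((-8 + 0) + 16/9)*(-57 - 55) = (-8 + 16/9)*(-112) = -56/9*(-112) = 6272/9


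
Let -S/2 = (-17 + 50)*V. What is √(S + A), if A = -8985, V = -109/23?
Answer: I*√4587603/23 ≈ 93.125*I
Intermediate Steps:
V = -109/23 (V = -109*1/23 = -109/23 ≈ -4.7391)
S = 7194/23 (S = -2*(-17 + 50)*(-109)/23 = -66*(-109)/23 = -2*(-3597/23) = 7194/23 ≈ 312.78)
√(S + A) = √(7194/23 - 8985) = √(-199461/23) = I*√4587603/23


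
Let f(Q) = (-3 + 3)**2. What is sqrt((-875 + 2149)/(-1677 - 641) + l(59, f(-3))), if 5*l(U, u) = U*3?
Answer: sqrt(1170346610)/5795 ≈ 5.9034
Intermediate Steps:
f(Q) = 0 (f(Q) = 0**2 = 0)
l(U, u) = 3*U/5 (l(U, u) = (U*3)/5 = (3*U)/5 = 3*U/5)
sqrt((-875 + 2149)/(-1677 - 641) + l(59, f(-3))) = sqrt((-875 + 2149)/(-1677 - 641) + (3/5)*59) = sqrt(1274/(-2318) + 177/5) = sqrt(1274*(-1/2318) + 177/5) = sqrt(-637/1159 + 177/5) = sqrt(201958/5795) = sqrt(1170346610)/5795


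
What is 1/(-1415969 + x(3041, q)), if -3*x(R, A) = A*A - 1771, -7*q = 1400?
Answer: -1/1428712 ≈ -6.9993e-7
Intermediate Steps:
q = -200 (q = -1/7*1400 = -200)
x(R, A) = 1771/3 - A**2/3 (x(R, A) = -(A*A - 1771)/3 = -(A**2 - 1771)/3 = -(-1771 + A**2)/3 = 1771/3 - A**2/3)
1/(-1415969 + x(3041, q)) = 1/(-1415969 + (1771/3 - 1/3*(-200)**2)) = 1/(-1415969 + (1771/3 - 1/3*40000)) = 1/(-1415969 + (1771/3 - 40000/3)) = 1/(-1415969 - 12743) = 1/(-1428712) = -1/1428712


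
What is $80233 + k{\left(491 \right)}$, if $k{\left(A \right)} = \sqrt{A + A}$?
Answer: $80233 + \sqrt{982} \approx 80264.0$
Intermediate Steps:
$k{\left(A \right)} = \sqrt{2} \sqrt{A}$ ($k{\left(A \right)} = \sqrt{2 A} = \sqrt{2} \sqrt{A}$)
$80233 + k{\left(491 \right)} = 80233 + \sqrt{2} \sqrt{491} = 80233 + \sqrt{982}$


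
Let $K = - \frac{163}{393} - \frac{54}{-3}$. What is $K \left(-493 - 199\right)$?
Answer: $- \frac{4782412}{393} \approx -12169.0$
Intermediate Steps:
$K = \frac{6911}{393}$ ($K = \left(-163\right) \frac{1}{393} - -18 = - \frac{163}{393} + 18 = \frac{6911}{393} \approx 17.585$)
$K \left(-493 - 199\right) = \frac{6911 \left(-493 - 199\right)}{393} = \frac{6911}{393} \left(-692\right) = - \frac{4782412}{393}$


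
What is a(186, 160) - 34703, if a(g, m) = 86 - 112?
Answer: -34729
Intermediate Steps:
a(g, m) = -26
a(186, 160) - 34703 = -26 - 34703 = -34729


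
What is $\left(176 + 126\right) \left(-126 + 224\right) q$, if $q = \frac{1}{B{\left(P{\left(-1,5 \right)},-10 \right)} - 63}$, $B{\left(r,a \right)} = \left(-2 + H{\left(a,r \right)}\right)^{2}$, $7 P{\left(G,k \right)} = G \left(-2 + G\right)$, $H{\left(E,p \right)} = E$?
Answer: $\frac{29596}{81} \approx 365.38$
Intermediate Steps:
$P{\left(G,k \right)} = \frac{G \left(-2 + G\right)}{7}$
$B{\left(r,a \right)} = \left(-2 + a\right)^{2}$
$q = \frac{1}{81}$ ($q = \frac{1}{\left(-2 - 10\right)^{2} - 63} = \frac{1}{\left(-12\right)^{2} - 63} = \frac{1}{144 - 63} = \frac{1}{81} \approx 0.012346$)
$\left(176 + 126\right) \left(-126 + 224\right) q = \left(176 + 126\right) \left(-126 + 224\right) \frac{1}{81} = 302 \cdot 98 \cdot \frac{1}{81} = 29596 \cdot \frac{1}{81} = \frac{29596}{81}$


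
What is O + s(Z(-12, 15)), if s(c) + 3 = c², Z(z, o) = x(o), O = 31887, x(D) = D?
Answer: 32109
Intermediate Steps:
Z(z, o) = o
s(c) = -3 + c²
O + s(Z(-12, 15)) = 31887 + (-3 + 15²) = 31887 + (-3 + 225) = 31887 + 222 = 32109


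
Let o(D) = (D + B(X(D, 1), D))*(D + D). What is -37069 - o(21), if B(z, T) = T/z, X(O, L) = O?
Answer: -37993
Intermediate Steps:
o(D) = 2*D*(1 + D) (o(D) = (D + D/D)*(D + D) = (D + 1)*(2*D) = (1 + D)*(2*D) = 2*D*(1 + D))
-37069 - o(21) = -37069 - 2*21*(1 + 21) = -37069 - 2*21*22 = -37069 - 1*924 = -37069 - 924 = -37993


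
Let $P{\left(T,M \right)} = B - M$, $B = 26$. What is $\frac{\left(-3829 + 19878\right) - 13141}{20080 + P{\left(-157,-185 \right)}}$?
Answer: $\frac{2908}{20291} \approx 0.14331$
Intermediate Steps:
$P{\left(T,M \right)} = 26 - M$
$\frac{\left(-3829 + 19878\right) - 13141}{20080 + P{\left(-157,-185 \right)}} = \frac{\left(-3829 + 19878\right) - 13141}{20080 + \left(26 - -185\right)} = \frac{16049 - 13141}{20080 + \left(26 + 185\right)} = \frac{2908}{20080 + 211} = \frac{2908}{20291}$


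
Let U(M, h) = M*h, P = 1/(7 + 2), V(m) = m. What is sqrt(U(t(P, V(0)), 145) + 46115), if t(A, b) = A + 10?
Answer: sqrt(428230)/3 ≈ 218.13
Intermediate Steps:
P = 1/9 ≈ 0.11111
t(A, b) = 10 + A
sqrt(U(t(P, V(0)), 145) + 46115) = sqrt((10 + 1/9)*145 + 46115) = sqrt((91/9)*145 + 46115) = sqrt(13195/9 + 46115) = sqrt(428230/9) = sqrt(428230)/3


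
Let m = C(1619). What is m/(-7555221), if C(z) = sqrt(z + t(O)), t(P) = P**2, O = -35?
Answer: -2*sqrt(79)/2518407 ≈ -7.0586e-6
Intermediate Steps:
C(z) = sqrt(1225 + z) (C(z) = sqrt(z + (-35)**2) = sqrt(z + 1225) = sqrt(1225 + z))
m = 6*sqrt(79) (m = sqrt(1225 + 1619) = sqrt(2844) = 6*sqrt(79) ≈ 53.329)
m/(-7555221) = (6*sqrt(79))/(-7555221) = (6*sqrt(79))*(-1/7555221) = -2*sqrt(79)/2518407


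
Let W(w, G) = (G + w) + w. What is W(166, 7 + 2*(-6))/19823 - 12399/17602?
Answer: -240029523/348924446 ≈ -0.68791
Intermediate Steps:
W(w, G) = G + 2*w
W(166, 7 + 2*(-6))/19823 - 12399/17602 = ((7 + 2*(-6)) + 2*166)/19823 - 12399/17602 = ((7 - 12) + 332)*(1/19823) - 12399*1/17602 = (-5 + 332)*(1/19823) - 12399/17602 = 327*(1/19823) - 12399/17602 = 327/19823 - 12399/17602 = -240029523/348924446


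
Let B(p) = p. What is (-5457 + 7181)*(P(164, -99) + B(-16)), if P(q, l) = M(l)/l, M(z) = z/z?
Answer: -2732540/99 ≈ -27601.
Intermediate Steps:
M(z) = 1
P(q, l) = 1/l
(-5457 + 7181)*(P(164, -99) + B(-16)) = (-5457 + 7181)*(1/(-99) - 16) = 1724*(-1/99 - 16) = 1724*(-1585/99) = -2732540/99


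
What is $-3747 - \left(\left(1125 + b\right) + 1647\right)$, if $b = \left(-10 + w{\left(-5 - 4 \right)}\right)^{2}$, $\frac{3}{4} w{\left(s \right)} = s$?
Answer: $-7003$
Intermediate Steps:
$w{\left(s \right)} = \frac{4 s}{3}$
$b = 484$ ($b = \left(-10 + \frac{4 \left(-5 - 4\right)}{3}\right)^{2} = \left(-10 + \frac{4}{3} \left(-9\right)\right)^{2} = \left(-10 - 12\right)^{2} = \left(-22\right)^{2} = 484$)
$-3747 - \left(\left(1125 + b\right) + 1647\right) = -3747 - \left(\left(1125 + 484\right) + 1647\right) = -3747 - \left(1609 + 1647\right) = -3747 - 3256 = -7003$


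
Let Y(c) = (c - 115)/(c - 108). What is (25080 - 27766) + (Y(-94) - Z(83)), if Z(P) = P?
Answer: -559129/202 ≈ -2768.0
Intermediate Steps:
Y(c) = (-115 + c)/(-108 + c)
(25080 - 27766) + (Y(-94) - Z(83)) = (25080 - 27766) + ((-115 - 94)/(-108 - 94) - 1*83) = -2686 + (-209/(-202) - 83) = -2686 + (-1/202*(-209) - 83) = -2686 + (209/202 - 83) = -2686 - 16557/202 = -559129/202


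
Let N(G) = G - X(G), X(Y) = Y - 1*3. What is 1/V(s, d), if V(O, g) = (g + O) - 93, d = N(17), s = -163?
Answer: -1/253 ≈ -0.0039526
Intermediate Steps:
X(Y) = -3 + Y (X(Y) = Y - 3 = -3 + Y)
N(G) = 3 (N(G) = G - (-3 + G) = G + (3 - G) = 3)
d = 3
V(O, g) = -93 + O + g (V(O, g) = (O + g) - 93 = -93 + O + g)
1/V(s, d) = 1/(-93 - 163 + 3) = 1/(-253) = -1/253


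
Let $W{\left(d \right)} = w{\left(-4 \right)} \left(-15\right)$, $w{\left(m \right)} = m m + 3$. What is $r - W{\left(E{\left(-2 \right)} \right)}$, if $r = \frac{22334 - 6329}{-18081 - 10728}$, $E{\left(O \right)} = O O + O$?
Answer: $\frac{2560}{9} \approx 284.44$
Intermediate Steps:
$w{\left(m \right)} = 3 + m^{2}$ ($w{\left(m \right)} = m^{2} + 3 = 3 + m^{2}$)
$E{\left(O \right)} = O + O^{2}$ ($E{\left(O \right)} = O^{2} + O = O + O^{2}$)
$r = - \frac{5}{9}$ ($r = \frac{22334 - 6329}{-28809} = 16005 \left(- \frac{1}{28809}\right) = - \frac{5}{9} \approx -0.55556$)
$W{\left(d \right)} = -285$ ($W{\left(d \right)} = \left(3 + \left(-4\right)^{2}\right) \left(-15\right) = \left(3 + 16\right) \left(-15\right) = 19 \left(-15\right) = -285$)
$r - W{\left(E{\left(-2 \right)} \right)} = - \frac{5}{9} - -285 = - \frac{5}{9} + 285 = \frac{2560}{9}$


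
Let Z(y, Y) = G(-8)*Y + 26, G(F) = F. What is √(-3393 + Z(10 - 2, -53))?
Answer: 3*I*√327 ≈ 54.249*I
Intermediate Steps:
Z(y, Y) = 26 - 8*Y (Z(y, Y) = -8*Y + 26 = 26 - 8*Y)
√(-3393 + Z(10 - 2, -53)) = √(-3393 + (26 - 8*(-53))) = √(-3393 + (26 + 424)) = √(-3393 + 450) = √(-2943) = 3*I*√327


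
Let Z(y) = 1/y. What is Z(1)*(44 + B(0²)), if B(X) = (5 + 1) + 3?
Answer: 53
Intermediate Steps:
B(X) = 9 (B(X) = 6 + 3 = 9)
Z(1)*(44 + B(0²)) = (44 + 9)/1 = 1*53 = 53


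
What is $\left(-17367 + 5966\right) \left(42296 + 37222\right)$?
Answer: $-906584718$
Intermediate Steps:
$\left(-17367 + 5966\right) \left(42296 + 37222\right) = \left(-11401\right) 79518 = -906584718$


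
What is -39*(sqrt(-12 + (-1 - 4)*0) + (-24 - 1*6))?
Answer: 1170 - 78*I*sqrt(3) ≈ 1170.0 - 135.1*I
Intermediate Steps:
-39*(sqrt(-12 + (-1 - 4)*0) + (-24 - 1*6)) = -39*(sqrt(-12 - 5*0) + (-24 - 6)) = -39*(sqrt(-12 + 0) - 30) = -39*(sqrt(-12) - 30) = -39*(2*I*sqrt(3) - 30) = -39*(-30 + 2*I*sqrt(3)) = 1170 - 78*I*sqrt(3)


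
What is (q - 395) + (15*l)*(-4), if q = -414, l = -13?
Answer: -29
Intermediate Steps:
(q - 395) + (15*l)*(-4) = (-414 - 395) + (15*(-13))*(-4) = -809 - 195*(-4) = -809 + 780 = -29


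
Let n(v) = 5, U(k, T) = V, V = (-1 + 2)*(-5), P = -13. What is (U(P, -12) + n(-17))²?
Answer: 0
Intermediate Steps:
V = -5 (V = 1*(-5) = -5)
U(k, T) = -5
(U(P, -12) + n(-17))² = (-5 + 5)² = 0² = 0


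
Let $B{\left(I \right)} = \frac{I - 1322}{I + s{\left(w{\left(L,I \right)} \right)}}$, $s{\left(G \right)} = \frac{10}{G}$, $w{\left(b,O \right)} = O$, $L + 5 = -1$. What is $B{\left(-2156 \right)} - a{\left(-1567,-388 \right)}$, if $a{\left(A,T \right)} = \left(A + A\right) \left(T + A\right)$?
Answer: $- \frac{14240134496526}{2324173} \approx -6.127 \cdot 10^{6}$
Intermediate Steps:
$L = -6$ ($L = -5 - 1 = -6$)
$a{\left(A,T \right)} = 2 A \left(A + T\right)$
$B{\left(I \right)} = \frac{-1322 + I}{I + \frac{10}{I}}$ ($B{\left(I \right)} = \frac{I - 1322}{I + \frac{10}{I}} = \frac{-1322 + I}{I + \frac{10}{I}}$)
$B{\left(-2156 \right)} - a{\left(-1567,-388 \right)} = - \frac{2156 \left(-1322 - 2156\right)}{10 + \left(-2156\right)^{2}} - 2 \left(-1567\right) \left(-1567 - 388\right) = \left(-2156\right) \frac{1}{10 + 4648336} \left(-3478\right) - 2 \left(-1567\right) \left(-1955\right) = \left(-2156\right) \frac{1}{4648346} \left(-3478\right) - 6126970 = \frac{3749284}{2324173} - 6126970 = - \frac{14240134496526}{2324173}$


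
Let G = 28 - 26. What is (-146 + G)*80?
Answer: -11520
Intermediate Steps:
G = 2
(-146 + G)*80 = (-146 + 2)*80 = -144*80 = -11520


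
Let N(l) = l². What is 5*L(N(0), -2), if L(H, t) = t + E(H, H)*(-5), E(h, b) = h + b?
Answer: -10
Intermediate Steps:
E(h, b) = b + h
L(H, t) = t - 10*H (L(H, t) = t + (H + H)*(-5) = t + (2*H)*(-5) = t - 10*H)
5*L(N(0), -2) = 5*(-2 - 10*0²) = 5*(-2 - 10*0) = 5*(-2 + 0) = 5*(-2) = -10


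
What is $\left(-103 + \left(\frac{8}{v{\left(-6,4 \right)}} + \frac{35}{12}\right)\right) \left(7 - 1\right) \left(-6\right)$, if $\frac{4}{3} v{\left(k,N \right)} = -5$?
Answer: $\frac{18399}{5} \approx 3679.8$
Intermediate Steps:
$v{\left(k,N \right)} = - \frac{15}{4}$ ($v{\left(k,N \right)} = \frac{3}{4} \left(-5\right) = - \frac{15}{4}$)
$\left(-103 + \left(\frac{8}{v{\left(-6,4 \right)}} + \frac{35}{12}\right)\right) \left(7 - 1\right) \left(-6\right) = \left(-103 + \left(\frac{8}{- \frac{15}{4}} + \frac{35}{12}\right)\right) \left(7 - 1\right) \left(-6\right) = \left(-103 + \left(8 \left(- \frac{4}{15}\right) + 35 \cdot \frac{1}{12}\right)\right) 6 \left(-6\right) = \left(-103 + \left(- \frac{32}{15} + \frac{35}{12}\right)\right) \left(-36\right) = \left(-103 + \frac{47}{60}\right) \left(-36\right) = \left(- \frac{6133}{60}\right) \left(-36\right) = \frac{18399}{5}$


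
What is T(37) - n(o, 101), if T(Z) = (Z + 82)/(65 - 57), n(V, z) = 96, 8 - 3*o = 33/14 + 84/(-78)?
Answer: -649/8 ≈ -81.125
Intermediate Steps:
o = 1223/546 (o = 8/3 - (33/14 + 84/(-78))/3 = 8/3 - (33*(1/14) + 84*(-1/78))/3 = 8/3 - (33/14 - 14/13)/3 = 8/3 - ⅓*233/182 = 8/3 - 233/546 = 1223/546 ≈ 2.2399)
T(Z) = 41/4 + Z/8 (T(Z) = (82 + Z)/8 = (82 + Z)*(⅛) = 41/4 + Z/8)
T(37) - n(o, 101) = (41/4 + (⅛)*37) - 1*96 = (41/4 + 37/8) - 96 = 119/8 - 96 = -649/8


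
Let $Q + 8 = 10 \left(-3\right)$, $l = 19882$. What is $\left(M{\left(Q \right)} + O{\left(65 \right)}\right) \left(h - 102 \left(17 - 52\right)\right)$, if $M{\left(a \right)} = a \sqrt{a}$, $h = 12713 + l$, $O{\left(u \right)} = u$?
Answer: $2350725 - 1374270 i \sqrt{38} \approx 2.3507 \cdot 10^{6} - 8.4716 \cdot 10^{6} i$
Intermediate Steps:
$Q = -38$ ($Q = -8 + 10 \left(-3\right) = -8 - 30 = -38$)
$h = 32595$ ($h = 12713 + 19882 = 32595$)
$M{\left(a \right)} = a^{\frac{3}{2}}$
$\left(M{\left(Q \right)} + O{\left(65 \right)}\right) \left(h - 102 \left(17 - 52\right)\right) = \left(\left(-38\right)^{\frac{3}{2}} + 65\right) \left(32595 - 102 \left(17 - 52\right)\right) = \left(- 38 i \sqrt{38} + 65\right) \left(32595 - -3570\right) = \left(65 - 38 i \sqrt{38}\right) \left(32595 + 3570\right) = \left(65 - 38 i \sqrt{38}\right) 36165 = 2350725 - 1374270 i \sqrt{38}$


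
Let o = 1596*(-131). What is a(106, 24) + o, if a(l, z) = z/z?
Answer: -209075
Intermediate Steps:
o = -209076
a(l, z) = 1
a(106, 24) + o = 1 - 209076 = -209075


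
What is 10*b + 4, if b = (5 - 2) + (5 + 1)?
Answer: 94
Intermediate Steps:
b = 9 (b = 3 + 6 = 9)
10*b + 4 = 10*9 + 4 = 90 + 4 = 94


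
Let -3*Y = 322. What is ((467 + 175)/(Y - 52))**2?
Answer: 927369/57121 ≈ 16.235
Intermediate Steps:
Y = -322/3 (Y = -1/3*322 = -322/3 ≈ -107.33)
((467 + 175)/(Y - 52))**2 = ((467 + 175)/(-322/3 - 52))**2 = (642/(-478/3))**2 = (642*(-3/478))**2 = (-963/239)**2 = 927369/57121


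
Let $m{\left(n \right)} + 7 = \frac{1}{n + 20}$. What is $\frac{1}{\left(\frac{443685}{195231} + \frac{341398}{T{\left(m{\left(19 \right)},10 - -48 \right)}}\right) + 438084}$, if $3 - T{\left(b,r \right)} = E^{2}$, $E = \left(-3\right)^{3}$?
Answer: $\frac{23622951}{10337781972946} \approx 2.2851 \cdot 10^{-6}$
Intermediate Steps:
$m{\left(n \right)} = -7 + \frac{1}{20 + n}$ ($m{\left(n \right)} = -7 + \frac{1}{n + 20} = -7 + \frac{1}{20 + n}$)
$E = -27$
$T{\left(b,r \right)} = -726$ ($T{\left(b,r \right)} = 3 - \left(-27\right)^{2} = 3 - 729 = -726$)
$\frac{1}{\left(\frac{443685}{195231} + \frac{341398}{T{\left(m{\left(19 \right)},10 - -48 \right)}}\right) + 438084} = \frac{1}{\left(\frac{443685}{195231} + \frac{341398}{-726}\right) + 438084} = \frac{1}{\left(443685 \cdot \frac{1}{195231} + 341398 \left(- \frac{1}{726}\right)\right) + 438084} = \frac{1}{\left(\frac{147895}{65077} - \frac{170699}{363}\right) + 438084} = \frac{1}{- \frac{11054892938}{23622951} + 438084} = \frac{1}{\frac{10337781972946}{23622951}} = \frac{23622951}{10337781972946}$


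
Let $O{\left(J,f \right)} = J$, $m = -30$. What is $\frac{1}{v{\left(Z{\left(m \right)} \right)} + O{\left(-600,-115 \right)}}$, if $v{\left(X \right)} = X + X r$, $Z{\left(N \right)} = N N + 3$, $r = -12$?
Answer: $- \frac{1}{10533} \approx -9.494 \cdot 10^{-5}$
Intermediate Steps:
$Z{\left(N \right)} = 3 + N^{2}$ ($Z{\left(N \right)} = N^{2} + 3 = 3 + N^{2}$)
$v{\left(X \right)} = - 11 X$ ($v{\left(X \right)} = X + X \left(-12\right) = X - 12 X = - 11 X$)
$\frac{1}{v{\left(Z{\left(m \right)} \right)} + O{\left(-600,-115 \right)}} = \frac{1}{- 11 \left(3 + \left(-30\right)^{2}\right) - 600} = \frac{1}{- 11 \left(3 + 900\right) - 600} = \frac{1}{\left(-11\right) 903 - 600} = \frac{1}{-9933 - 600} = \frac{1}{-10533} = - \frac{1}{10533}$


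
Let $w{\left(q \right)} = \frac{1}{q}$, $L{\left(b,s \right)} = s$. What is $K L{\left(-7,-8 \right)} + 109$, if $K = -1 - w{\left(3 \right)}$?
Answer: $\frac{359}{3} \approx 119.67$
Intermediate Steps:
$K = - \frac{4}{3}$ ($K = -1 - \frac{1}{3} = - \frac{4}{3} \approx -1.3333$)
$K L{\left(-7,-8 \right)} + 109 = \left(- \frac{4}{3}\right) \left(-8\right) + 109 = \frac{32}{3} + 109 = \frac{359}{3}$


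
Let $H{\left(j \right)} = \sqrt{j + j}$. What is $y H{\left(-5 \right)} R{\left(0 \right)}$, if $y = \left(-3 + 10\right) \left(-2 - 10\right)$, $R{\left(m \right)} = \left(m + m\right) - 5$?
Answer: $420 i \sqrt{10} \approx 1328.2 i$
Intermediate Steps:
$R{\left(m \right)} = -5 + 2 m$ ($R{\left(m \right)} = 2 m - 5 = -5 + 2 m$)
$H{\left(j \right)} = \sqrt{2} \sqrt{j}$ ($H{\left(j \right)} = \sqrt{2 j} = \sqrt{2} \sqrt{j}$)
$y = -84$ ($y = 7 \left(-12\right) = -84$)
$y H{\left(-5 \right)} R{\left(0 \right)} = - 84 \sqrt{2} \sqrt{-5} \left(-5 + 2 \cdot 0\right) = - 84 \sqrt{2} i \sqrt{5} \left(-5 + 0\right) = - 84 i \sqrt{10} \left(-5\right) = 420 i \sqrt{10}$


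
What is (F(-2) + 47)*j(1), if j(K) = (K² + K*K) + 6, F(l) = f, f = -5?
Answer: 336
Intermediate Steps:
F(l) = -5
j(K) = 6 + 2*K² (j(K) = (K² + K²) + 6 = 2*K² + 6 = 6 + 2*K²)
(F(-2) + 47)*j(1) = (-5 + 47)*(6 + 2*1²) = 42*(6 + 2*1) = 42*(6 + 2) = 42*8 = 336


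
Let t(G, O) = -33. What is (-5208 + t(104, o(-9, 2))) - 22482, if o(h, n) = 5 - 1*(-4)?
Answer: -27723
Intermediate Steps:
o(h, n) = 9 (o(h, n) = 5 + 4 = 9)
(-5208 + t(104, o(-9, 2))) - 22482 = (-5208 - 33) - 22482 = -5241 - 22482 = -27723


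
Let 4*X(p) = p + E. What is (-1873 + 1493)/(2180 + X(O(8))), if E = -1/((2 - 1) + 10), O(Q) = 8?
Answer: -880/5053 ≈ -0.17415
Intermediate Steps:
E = -1/11 (E = -1/(1 + 10) = -1/11 ≈ -0.090909)
X(p) = -1/44 + p/4 (X(p) = (p - 1/11)/4 = (-1/11 + p)/4 = -1/44 + p/4)
(-1873 + 1493)/(2180 + X(O(8))) = (-1873 + 1493)/(2180 + (-1/44 + (¼)*8)) = -380/(2180 + (-1/44 + 2)) = -380/(2180 + 87/44) = -380/96007/44 = -380*44/96007 = -880/5053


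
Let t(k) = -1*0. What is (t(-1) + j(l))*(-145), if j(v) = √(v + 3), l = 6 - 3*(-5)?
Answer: -290*√6 ≈ -710.35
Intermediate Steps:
l = 21 (l = 6 + 15 = 21)
t(k) = 0
j(v) = √(3 + v)
(t(-1) + j(l))*(-145) = (0 + √(3 + 21))*(-145) = (0 + √24)*(-145) = (0 + 2*√6)*(-145) = (2*√6)*(-145) = -290*√6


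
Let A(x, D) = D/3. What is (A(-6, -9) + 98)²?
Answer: 9025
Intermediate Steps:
A(x, D) = D/3 (A(x, D) = D*(⅓) = D/3)
(A(-6, -9) + 98)² = ((⅓)*(-9) + 98)² = (-3 + 98)² = 95² = 9025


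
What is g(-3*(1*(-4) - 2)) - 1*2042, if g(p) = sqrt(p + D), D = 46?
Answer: -2034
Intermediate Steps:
g(p) = sqrt(46 + p) (g(p) = sqrt(p + 46) = sqrt(46 + p))
g(-3*(1*(-4) - 2)) - 1*2042 = sqrt(46 - 3*(1*(-4) - 2)) - 1*2042 = sqrt(46 - 3*(-4 - 2)) - 2042 = sqrt(46 - 3*(-6)) - 2042 = sqrt(46 + 18) - 2042 = sqrt(64) - 2042 = 8 - 2042 = -2034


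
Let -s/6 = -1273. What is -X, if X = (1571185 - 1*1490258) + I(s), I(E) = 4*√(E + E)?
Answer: -80927 - 8*√3819 ≈ -81421.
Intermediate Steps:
s = 7638 (s = -6*(-1273) = 7638)
I(E) = 4*√2*√E (I(E) = 4*√(2*E) = 4*(√2*√E) = 4*√2*√E)
X = 80927 + 8*√3819 (X = (1571185 - 1*1490258) + 4*√2*√7638 = (1571185 - 1490258) + 8*√3819 = 80927 + 8*√3819 ≈ 81421.)
-X = -(80927 + 8*√3819) = -80927 - 8*√3819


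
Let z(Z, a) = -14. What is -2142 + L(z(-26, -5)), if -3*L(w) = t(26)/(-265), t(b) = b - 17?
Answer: -567627/265 ≈ -2142.0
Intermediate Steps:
t(b) = -17 + b
L(w) = 3/265 (L(w) = -(-17 + 26)/(3*(-265)) = -3*(-1)/265 = -1/3*(-9/265) = 3/265)
-2142 + L(z(-26, -5)) = -2142 + 3/265 = -567627/265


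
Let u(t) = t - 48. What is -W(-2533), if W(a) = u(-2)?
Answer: 50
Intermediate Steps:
u(t) = -48 + t
W(a) = -50 (W(a) = -48 - 2 = -50)
-W(-2533) = -1*(-50) = 50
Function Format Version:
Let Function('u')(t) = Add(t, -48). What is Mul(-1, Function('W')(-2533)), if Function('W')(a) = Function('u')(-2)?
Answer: 50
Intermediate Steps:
Function('u')(t) = Add(-48, t)
Function('W')(a) = -50 (Function('W')(a) = Add(-48, -2) = -50)
Mul(-1, Function('W')(-2533)) = Mul(-1, -50) = 50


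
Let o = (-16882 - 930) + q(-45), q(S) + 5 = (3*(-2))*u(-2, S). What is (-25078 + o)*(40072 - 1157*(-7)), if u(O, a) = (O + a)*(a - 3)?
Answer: -2718337701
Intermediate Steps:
u(O, a) = (-3 + a)*(O + a) (u(O, a) = (O + a)*(-3 + a) = (-3 + a)*(O + a))
q(S) = -41 - 6*S**2 + 30*S (q(S) = -5 + (3*(-2))*(S**2 - 3*(-2) - 3*S - 2*S) = -5 - 6*(S**2 + 6 - 3*S - 2*S) = -5 - 6*(6 + S**2 - 5*S) = -5 + (-36 - 6*S**2 + 30*S) = -41 - 6*S**2 + 30*S)
o = -31353 (o = (-16882 - 930) + (-41 - 6*(-45)**2 + 30*(-45)) = -17812 + (-41 - 6*2025 - 1350) = -17812 + (-41 - 12150 - 1350) = -17812 - 13541 = -31353)
(-25078 + o)*(40072 - 1157*(-7)) = (-25078 - 31353)*(40072 - 1157*(-7)) = -56431*(40072 + 8099) = -56431*48171 = -2718337701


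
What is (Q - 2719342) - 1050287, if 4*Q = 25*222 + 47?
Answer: -15072919/4 ≈ -3.7682e+6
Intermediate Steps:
Q = 5597/4 (Q = (25*222 + 47)/4 = (5550 + 47)/4 = (¼)*5597 = 5597/4 ≈ 1399.3)
(Q - 2719342) - 1050287 = (5597/4 - 2719342) - 1050287 = -10871771/4 - 1050287 = -15072919/4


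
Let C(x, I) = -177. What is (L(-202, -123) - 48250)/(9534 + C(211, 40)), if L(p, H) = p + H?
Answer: -48575/9357 ≈ -5.1913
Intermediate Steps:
L(p, H) = H + p
(L(-202, -123) - 48250)/(9534 + C(211, 40)) = ((-123 - 202) - 48250)/(9534 - 177) = (-325 - 48250)/9357 = -48575*1/9357 = -48575/9357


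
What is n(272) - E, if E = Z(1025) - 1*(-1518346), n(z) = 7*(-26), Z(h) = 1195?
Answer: -1519723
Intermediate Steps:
n(z) = -182
E = 1519541 (E = 1195 - 1*(-1518346) = 1195 + 1518346 = 1519541)
n(272) - E = -182 - 1*1519541 = -182 - 1519541 = -1519723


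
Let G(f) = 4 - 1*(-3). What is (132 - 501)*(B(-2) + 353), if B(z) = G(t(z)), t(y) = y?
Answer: -132840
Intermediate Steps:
G(f) = 7 (G(f) = 4 + 3 = 7)
B(z) = 7
(132 - 501)*(B(-2) + 353) = (132 - 501)*(7 + 353) = -369*360 = -132840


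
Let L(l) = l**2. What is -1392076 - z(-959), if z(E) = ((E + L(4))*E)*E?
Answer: 865867107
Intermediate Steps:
z(E) = E**2*(16 + E) (z(E) = ((E + 4**2)*E)*E = ((E + 16)*E)*E = ((16 + E)*E)*E = (E*(16 + E))*E = E**2*(16 + E))
-1392076 - z(-959) = -1392076 - (-959)**2*(16 - 959) = -1392076 - 919681*(-943) = -1392076 - 1*(-867259183) = -1392076 + 867259183 = 865867107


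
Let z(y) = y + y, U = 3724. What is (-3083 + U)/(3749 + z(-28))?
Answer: 641/3693 ≈ 0.17357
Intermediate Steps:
z(y) = 2*y
(-3083 + U)/(3749 + z(-28)) = (-3083 + 3724)/(3749 + 2*(-28)) = 641/(3749 - 56) = 641/3693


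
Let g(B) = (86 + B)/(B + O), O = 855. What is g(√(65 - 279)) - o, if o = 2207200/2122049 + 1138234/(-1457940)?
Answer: -7798365648319891/49180911522637290 + 769*I*√214/731239 ≈ -0.15856 + 0.015384*I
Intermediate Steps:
o = 401288423267/1546910059530 (o = 2207200*(1/2122049) + 1138234*(-1/1457940) = 2207200/2122049 - 569117/728970 = 401288423267/1546910059530 ≈ 0.25941)
g(B) = (86 + B)/(855 + B) (g(B) = (86 + B)/(B + 855) = (86 + B)/(855 + B))
g(√(65 - 279)) - o = (86 + √(65 - 279))/(855 + √(65 - 279)) - 1*401288423267/1546910059530 = (86 + √(-214))/(855 + √(-214)) - 401288423267/1546910059530 = (86 + I*√214)/(855 + I*√214) - 401288423267/1546910059530 = -401288423267/1546910059530 + (86 + I*√214)/(855 + I*√214)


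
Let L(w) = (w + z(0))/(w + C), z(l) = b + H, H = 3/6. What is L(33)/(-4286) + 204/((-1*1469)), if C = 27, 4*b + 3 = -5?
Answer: -35004609/251845360 ≈ -0.13899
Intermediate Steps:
b = -2 (b = -¾ + (¼)*(-5) = -¾ - 5/4 = -2)
H = ½ (H = 3*(⅙) = ½ ≈ 0.50000)
z(l) = -3/2 (z(l) = -2 + ½ = -3/2)
L(w) = (-3/2 + w)/(27 + w) (L(w) = (w - 3/2)/(w + 27) = (-3/2 + w)/(27 + w))
L(33)/(-4286) + 204/((-1*1469)) = ((-3/2 + 33)/(27 + 33))/(-4286) + 204/((-1*1469)) = ((63/2)/60)*(-1/4286) + 204/(-1469) = ((1/60)*(63/2))*(-1/4286) + 204*(-1/1469) = (21/40)*(-1/4286) - 204/1469 = -21/171440 - 204/1469 = -35004609/251845360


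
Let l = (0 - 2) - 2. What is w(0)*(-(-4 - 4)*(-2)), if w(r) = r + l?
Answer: 64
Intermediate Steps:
l = -4 (l = -2 - 2 = -4)
w(r) = -4 + r (w(r) = r - 4 = -4 + r)
w(0)*(-(-4 - 4)*(-2)) = (-4 + 0)*(-(-4 - 4)*(-2)) = -(-4)*(-8*(-2)) = -(-4)*16 = -4*(-16) = 64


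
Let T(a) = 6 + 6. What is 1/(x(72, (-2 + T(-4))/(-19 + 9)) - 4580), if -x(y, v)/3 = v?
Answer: -1/4577 ≈ -0.00021848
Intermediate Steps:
T(a) = 12
x(y, v) = -3*v
1/(x(72, (-2 + T(-4))/(-19 + 9)) - 4580) = 1/(-3*(-2 + 12)/(-19 + 9) - 4580) = 1/(-30/(-10) - 4580) = 1/(-30*(-1)/10 - 4580) = 1/(-3*(-1) - 4580) = 1/(3 - 4580) = 1/(-4577) = -1/4577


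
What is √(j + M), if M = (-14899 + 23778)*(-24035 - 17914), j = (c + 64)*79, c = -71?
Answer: 2*I*√93116431 ≈ 19299.0*I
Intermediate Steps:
j = -553 (j = (-71 + 64)*79 = -7*79 = -553)
M = -372465171 (M = 8879*(-41949) = -372465171)
√(j + M) = √(-553 - 372465171) = √(-372465724) = 2*I*√93116431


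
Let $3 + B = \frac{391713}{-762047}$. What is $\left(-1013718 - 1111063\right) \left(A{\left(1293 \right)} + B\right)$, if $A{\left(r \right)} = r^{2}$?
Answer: $- \frac{2707023767289811269}{762047} \approx -3.5523 \cdot 10^{12}$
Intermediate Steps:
$B = - \frac{2677854}{762047}$ ($B = -3 + \frac{391713}{-762047} = -3 + 391713 \left(- \frac{1}{762047}\right) = -3 - \frac{391713}{762047} = - \frac{2677854}{762047} \approx -3.514$)
$\left(-1013718 - 1111063\right) \left(A{\left(1293 \right)} + B\right) = \left(-1013718 - 1111063\right) \left(1293^{2} - \frac{2677854}{762047}\right) = \left(-1013718 + \left(-1627044 + 515981\right)\right) \left(1671849 - \frac{2677854}{762047}\right) = \left(-1013718 - 1111063\right) \frac{1274024837049}{762047} = \left(-2124781\right) \frac{1274024837049}{762047} = - \frac{2707023767289811269}{762047}$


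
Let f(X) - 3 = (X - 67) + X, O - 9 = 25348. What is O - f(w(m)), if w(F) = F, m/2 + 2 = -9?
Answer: 25465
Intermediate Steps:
O = 25357 (O = 9 + 25348 = 25357)
m = -22 (m = -4 + 2*(-9) = -4 - 18 = -22)
f(X) = -64 + 2*X (f(X) = 3 + ((X - 67) + X) = 3 + ((-67 + X) + X) = 3 + (-67 + 2*X) = -64 + 2*X)
O - f(w(m)) = 25357 - (-64 + 2*(-22)) = 25357 - (-64 - 44) = 25357 - 1*(-108) = 25357 + 108 = 25465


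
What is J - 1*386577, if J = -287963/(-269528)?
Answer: -104193037693/269528 ≈ -3.8658e+5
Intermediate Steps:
J = 287963/269528 (J = -287963*(-1/269528) = 287963/269528 ≈ 1.0684)
J - 1*386577 = 287963/269528 - 1*386577 = 287963/269528 - 386577 = -104193037693/269528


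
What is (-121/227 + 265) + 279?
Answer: 123367/227 ≈ 543.47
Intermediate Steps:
(-121/227 + 265) + 279 = 60034/227 + 279 = 123367/227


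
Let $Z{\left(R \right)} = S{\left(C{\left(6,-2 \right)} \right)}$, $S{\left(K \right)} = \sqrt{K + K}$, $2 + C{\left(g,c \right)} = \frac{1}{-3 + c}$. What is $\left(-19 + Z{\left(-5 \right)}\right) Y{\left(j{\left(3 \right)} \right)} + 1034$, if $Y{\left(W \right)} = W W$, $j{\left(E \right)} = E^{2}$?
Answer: $-505 + \frac{81 i \sqrt{110}}{5} \approx -505.0 + 169.91 i$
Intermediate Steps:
$C{\left(g,c \right)} = -2 + \frac{1}{-3 + c}$
$S{\left(K \right)} = \sqrt{2} \sqrt{K}$ ($S{\left(K \right)} = \sqrt{2 K} = \sqrt{2} \sqrt{K}$)
$Z{\left(R \right)} = \frac{i \sqrt{110}}{5}$ ($Z{\left(R \right)} = \sqrt{2} \sqrt{\frac{7 - -4}{-3 - 2}} = \sqrt{2} \sqrt{\frac{7 + 4}{-5}} = \sqrt{2} \sqrt{\left(- \frac{1}{5}\right) 11} = \sqrt{2} \sqrt{- \frac{11}{5}} = \sqrt{2} \frac{i \sqrt{55}}{5} = \frac{i \sqrt{110}}{5}$)
$Y{\left(W \right)} = W^{2}$
$\left(-19 + Z{\left(-5 \right)}\right) Y{\left(j{\left(3 \right)} \right)} + 1034 = \left(-19 + \frac{i \sqrt{110}}{5}\right) \left(3^{2}\right)^{2} + 1034 = \left(-19 + \frac{i \sqrt{110}}{5}\right) 9^{2} + 1034 = \left(-19 + \frac{i \sqrt{110}}{5}\right) 81 + 1034 = \left(-1539 + \frac{81 i \sqrt{110}}{5}\right) + 1034 = -505 + \frac{81 i \sqrt{110}}{5}$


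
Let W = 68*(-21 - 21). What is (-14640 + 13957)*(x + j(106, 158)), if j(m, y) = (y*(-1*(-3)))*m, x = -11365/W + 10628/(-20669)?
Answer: -2025874461205339/59030664 ≈ -3.4319e+7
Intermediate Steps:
W = -2856 (W = 68*(-42) = -2856)
x = 204549617/59030664 (x = -11365/(-2856) + 10628/(-20669) = -11365*(-1/2856) + 10628*(-1/20669) = 11365/2856 - 10628/20669 = 204549617/59030664 ≈ 3.4651)
j(m, y) = 3*m*y (j(m, y) = (y*3)*m = (3*y)*m = 3*m*y)
(-14640 + 13957)*(x + j(106, 158)) = (-14640 + 13957)*(204549617/59030664 + 3*106*158) = -683*(204549617/59030664 + 50244) = -683*2966141231633/59030664 = -2025874461205339/59030664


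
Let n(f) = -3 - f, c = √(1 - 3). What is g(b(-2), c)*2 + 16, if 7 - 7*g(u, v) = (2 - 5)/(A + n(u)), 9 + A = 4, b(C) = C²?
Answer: 251/14 ≈ 17.929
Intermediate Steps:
c = I*√2 (c = √(-2) = I*√2 ≈ 1.4142*I)
A = -5 (A = -9 + 4 = -5)
g(u, v) = 1 + 3/(7*(-8 - u)) (g(u, v) = 1 - (2 - 5)/(7*(-5 + (-3 - u))) = 1 - (-3)/(7*(-8 - u)) = 1 + 3/(7*(-8 - u)))
g(b(-2), c)*2 + 16 = ((53/7 + (-2)²)/(8 + (-2)²))*2 + 16 = ((53/7 + 4)/(8 + 4))*2 + 16 = ((81/7)/12)*2 + 16 = ((1/12)*(81/7))*2 + 16 = (27/28)*2 + 16 = 27/14 + 16 = 251/14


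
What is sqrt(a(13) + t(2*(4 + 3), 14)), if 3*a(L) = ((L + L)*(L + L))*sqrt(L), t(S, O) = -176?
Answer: 2*sqrt(-396 + 507*sqrt(13))/3 ≈ 25.228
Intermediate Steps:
a(L) = 4*L**(5/2)/3 (a(L) = (((L + L)*(L + L))*sqrt(L))/3 = (((2*L)*(2*L))*sqrt(L))/3 = ((4*L**2)*sqrt(L))/3 = (4*L**(5/2))/3 = 4*L**(5/2)/3)
sqrt(a(13) + t(2*(4 + 3), 14)) = sqrt(4*13**(5/2)/3 - 176) = sqrt(4*(169*sqrt(13))/3 - 176) = sqrt(676*sqrt(13)/3 - 176) = sqrt(-176 + 676*sqrt(13)/3)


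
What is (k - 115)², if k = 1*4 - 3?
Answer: 12996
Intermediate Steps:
k = 1 (k = 4 - 3 = 1)
(k - 115)² = (1 - 115)² = (-114)² = 12996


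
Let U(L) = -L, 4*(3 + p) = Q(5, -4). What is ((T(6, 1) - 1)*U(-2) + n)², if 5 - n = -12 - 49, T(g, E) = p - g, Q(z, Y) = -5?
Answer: 7569/4 ≈ 1892.3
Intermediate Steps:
p = -17/4 (p = -3 + (¼)*(-5) = -3 - 5/4 = -17/4 ≈ -4.2500)
T(g, E) = -17/4 - g
n = 66 (n = 5 - (-12 - 49) = 5 - 1*(-61) = 5 + 61 = 66)
((T(6, 1) - 1)*U(-2) + n)² = (((-17/4 - 1*6) - 1)*(-1*(-2)) + 66)² = (((-17/4 - 6) - 1)*2 + 66)² = ((-41/4 - 1)*2 + 66)² = (-45/4*2 + 66)² = (-45/2 + 66)² = (87/2)² = 7569/4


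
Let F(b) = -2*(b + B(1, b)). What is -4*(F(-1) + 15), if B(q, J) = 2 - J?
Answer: -44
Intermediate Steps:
F(b) = -4 (F(b) = -2*(b + (2 - b)) = -2*2 = -4)
-4*(F(-1) + 15) = -4*(-4 + 15) = -4*11 = -44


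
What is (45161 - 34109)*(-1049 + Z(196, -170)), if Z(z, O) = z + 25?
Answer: -9151056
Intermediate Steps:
Z(z, O) = 25 + z
(45161 - 34109)*(-1049 + Z(196, -170)) = (45161 - 34109)*(-1049 + (25 + 196)) = 11052*(-1049 + 221) = 11052*(-828) = -9151056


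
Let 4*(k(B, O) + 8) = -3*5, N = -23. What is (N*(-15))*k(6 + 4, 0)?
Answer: -16215/4 ≈ -4053.8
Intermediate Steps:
k(B, O) = -47/4 (k(B, O) = -8 + (-3*5)/4 = -8 + (¼)*(-15) = -8 - 15/4 = -47/4)
(N*(-15))*k(6 + 4, 0) = -23*(-15)*(-47/4) = 345*(-47/4) = -16215/4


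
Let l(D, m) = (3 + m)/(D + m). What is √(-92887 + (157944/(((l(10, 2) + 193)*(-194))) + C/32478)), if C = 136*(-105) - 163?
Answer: I*√4966483536423203243441190/7311999486 ≈ 304.78*I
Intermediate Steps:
C = -14443 (C = -14280 - 163 = -14443)
l(D, m) = (3 + m)/(D + m)
√(-92887 + (157944/(((l(10, 2) + 193)*(-194))) + C/32478)) = √(-92887 + (157944/((((3 + 2)/(10 + 2) + 193)*(-194))) - 14443/32478)) = √(-92887 + (157944/(((5/12 + 193)*(-194))) - 14443*1/32478)) = √(-92887 + (157944/((((1/12)*5 + 193)*(-194))) - 14443/32478)) = √(-92887 + (157944/(((5/12 + 193)*(-194))) - 14443/32478)) = √(-92887 + (157944/(((2321/12)*(-194))) - 14443/32478)) = √(-92887 + (157944/(-225137/6) - 14443/32478)) = √(-92887 + (157944*(-6/225137) - 14443/32478)) = √(-92887 + (-947664/225137 - 14443/32478)) = √(-92887 - 34029885083/7311999486) = √(-679223726141165/7311999486) = I*√4966483536423203243441190/7311999486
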